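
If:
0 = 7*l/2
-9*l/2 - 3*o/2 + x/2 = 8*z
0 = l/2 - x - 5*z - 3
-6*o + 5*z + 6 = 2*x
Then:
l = 0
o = 23/19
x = -27/19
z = -6/19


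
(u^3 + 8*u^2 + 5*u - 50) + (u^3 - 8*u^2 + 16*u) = 2*u^3 + 21*u - 50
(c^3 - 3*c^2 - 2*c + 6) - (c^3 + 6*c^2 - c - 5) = -9*c^2 - c + 11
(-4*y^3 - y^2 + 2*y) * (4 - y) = 4*y^4 - 15*y^3 - 6*y^2 + 8*y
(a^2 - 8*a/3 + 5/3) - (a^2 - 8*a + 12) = 16*a/3 - 31/3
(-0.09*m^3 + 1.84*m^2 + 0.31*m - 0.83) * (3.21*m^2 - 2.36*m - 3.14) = -0.2889*m^5 + 6.1188*m^4 - 3.0647*m^3 - 9.1735*m^2 + 0.9854*m + 2.6062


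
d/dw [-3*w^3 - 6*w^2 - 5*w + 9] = -9*w^2 - 12*w - 5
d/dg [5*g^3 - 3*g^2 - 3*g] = 15*g^2 - 6*g - 3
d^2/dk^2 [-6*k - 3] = 0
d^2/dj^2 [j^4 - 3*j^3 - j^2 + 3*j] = 12*j^2 - 18*j - 2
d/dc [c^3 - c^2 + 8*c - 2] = 3*c^2 - 2*c + 8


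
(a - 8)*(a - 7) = a^2 - 15*a + 56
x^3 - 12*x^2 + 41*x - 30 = (x - 6)*(x - 5)*(x - 1)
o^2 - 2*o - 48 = (o - 8)*(o + 6)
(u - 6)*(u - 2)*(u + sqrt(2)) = u^3 - 8*u^2 + sqrt(2)*u^2 - 8*sqrt(2)*u + 12*u + 12*sqrt(2)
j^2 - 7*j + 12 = (j - 4)*(j - 3)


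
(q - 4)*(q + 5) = q^2 + q - 20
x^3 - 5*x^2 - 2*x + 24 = (x - 4)*(x - 3)*(x + 2)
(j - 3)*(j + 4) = j^2 + j - 12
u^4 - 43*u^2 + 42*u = u*(u - 6)*(u - 1)*(u + 7)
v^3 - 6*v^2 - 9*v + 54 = (v - 6)*(v - 3)*(v + 3)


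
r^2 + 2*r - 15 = (r - 3)*(r + 5)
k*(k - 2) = k^2 - 2*k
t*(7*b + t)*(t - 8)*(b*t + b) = 7*b^2*t^3 - 49*b^2*t^2 - 56*b^2*t + b*t^4 - 7*b*t^3 - 8*b*t^2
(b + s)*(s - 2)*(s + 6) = b*s^2 + 4*b*s - 12*b + s^3 + 4*s^2 - 12*s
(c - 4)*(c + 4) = c^2 - 16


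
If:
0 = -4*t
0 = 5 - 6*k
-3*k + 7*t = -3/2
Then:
No Solution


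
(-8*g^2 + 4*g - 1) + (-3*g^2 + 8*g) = -11*g^2 + 12*g - 1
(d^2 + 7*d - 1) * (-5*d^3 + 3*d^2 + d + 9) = -5*d^5 - 32*d^4 + 27*d^3 + 13*d^2 + 62*d - 9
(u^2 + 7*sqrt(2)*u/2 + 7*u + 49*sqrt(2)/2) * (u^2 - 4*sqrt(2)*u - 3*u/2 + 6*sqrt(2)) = u^4 - sqrt(2)*u^3/2 + 11*u^3/2 - 77*u^2/2 - 11*sqrt(2)*u^2/4 - 154*u + 21*sqrt(2)*u/4 + 294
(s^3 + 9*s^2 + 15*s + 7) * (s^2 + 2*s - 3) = s^5 + 11*s^4 + 30*s^3 + 10*s^2 - 31*s - 21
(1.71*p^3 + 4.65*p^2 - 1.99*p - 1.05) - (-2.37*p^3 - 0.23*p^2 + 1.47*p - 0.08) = 4.08*p^3 + 4.88*p^2 - 3.46*p - 0.97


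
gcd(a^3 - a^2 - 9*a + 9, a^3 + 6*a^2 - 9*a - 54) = a^2 - 9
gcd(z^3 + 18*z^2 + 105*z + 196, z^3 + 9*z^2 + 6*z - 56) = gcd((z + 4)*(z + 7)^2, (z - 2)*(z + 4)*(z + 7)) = z^2 + 11*z + 28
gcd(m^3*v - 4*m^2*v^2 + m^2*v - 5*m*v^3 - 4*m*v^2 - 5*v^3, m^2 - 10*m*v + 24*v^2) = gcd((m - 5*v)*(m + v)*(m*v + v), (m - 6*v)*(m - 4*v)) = 1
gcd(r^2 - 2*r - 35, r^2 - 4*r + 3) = 1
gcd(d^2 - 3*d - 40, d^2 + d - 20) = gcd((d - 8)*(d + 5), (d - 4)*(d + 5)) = d + 5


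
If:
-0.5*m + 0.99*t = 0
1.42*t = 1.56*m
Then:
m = 0.00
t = 0.00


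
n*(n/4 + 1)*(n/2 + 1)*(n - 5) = n^4/8 + n^3/8 - 11*n^2/4 - 5*n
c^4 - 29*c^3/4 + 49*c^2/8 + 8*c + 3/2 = (c - 6)*(c - 2)*(c + 1/4)*(c + 1/2)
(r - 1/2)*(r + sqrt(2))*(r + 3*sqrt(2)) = r^3 - r^2/2 + 4*sqrt(2)*r^2 - 2*sqrt(2)*r + 6*r - 3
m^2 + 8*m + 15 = (m + 3)*(m + 5)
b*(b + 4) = b^2 + 4*b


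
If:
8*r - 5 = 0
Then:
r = 5/8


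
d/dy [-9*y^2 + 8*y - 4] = 8 - 18*y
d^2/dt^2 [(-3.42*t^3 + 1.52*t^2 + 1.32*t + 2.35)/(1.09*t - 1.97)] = (-8.126604*t^3 + 44.062596*t^2 - 79.636068*t + 23.050878)/(1.295029*t^3 - 7.021671*t^2 + 12.690543*t - 7.645373)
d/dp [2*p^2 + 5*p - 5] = 4*p + 5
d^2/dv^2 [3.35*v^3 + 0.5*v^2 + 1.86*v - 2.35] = 20.1*v + 1.0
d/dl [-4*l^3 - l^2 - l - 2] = -12*l^2 - 2*l - 1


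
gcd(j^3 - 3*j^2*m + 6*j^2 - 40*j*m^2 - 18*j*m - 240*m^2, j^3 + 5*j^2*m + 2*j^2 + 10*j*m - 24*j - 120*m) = j^2 + 5*j*m + 6*j + 30*m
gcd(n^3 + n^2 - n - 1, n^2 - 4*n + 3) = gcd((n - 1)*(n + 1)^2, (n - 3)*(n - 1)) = n - 1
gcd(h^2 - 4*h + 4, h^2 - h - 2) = h - 2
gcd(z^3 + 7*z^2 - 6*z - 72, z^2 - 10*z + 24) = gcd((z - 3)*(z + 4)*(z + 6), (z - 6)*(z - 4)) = 1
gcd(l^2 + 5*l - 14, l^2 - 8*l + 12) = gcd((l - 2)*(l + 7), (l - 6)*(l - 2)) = l - 2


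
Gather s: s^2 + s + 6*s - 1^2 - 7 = s^2 + 7*s - 8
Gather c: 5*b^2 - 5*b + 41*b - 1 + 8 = 5*b^2 + 36*b + 7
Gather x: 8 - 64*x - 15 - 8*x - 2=-72*x - 9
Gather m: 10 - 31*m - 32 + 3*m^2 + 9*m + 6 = 3*m^2 - 22*m - 16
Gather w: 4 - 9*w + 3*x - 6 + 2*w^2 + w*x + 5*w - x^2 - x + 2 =2*w^2 + w*(x - 4) - x^2 + 2*x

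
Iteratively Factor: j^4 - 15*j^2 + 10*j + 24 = (j - 3)*(j^3 + 3*j^2 - 6*j - 8) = (j - 3)*(j + 4)*(j^2 - j - 2) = (j - 3)*(j + 1)*(j + 4)*(j - 2)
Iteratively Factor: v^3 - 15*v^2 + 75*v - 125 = (v - 5)*(v^2 - 10*v + 25) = (v - 5)^2*(v - 5)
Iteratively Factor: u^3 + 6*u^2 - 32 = (u + 4)*(u^2 + 2*u - 8) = (u + 4)^2*(u - 2)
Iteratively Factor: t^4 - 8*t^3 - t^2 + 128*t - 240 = (t - 5)*(t^3 - 3*t^2 - 16*t + 48) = (t - 5)*(t - 3)*(t^2 - 16) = (t - 5)*(t - 4)*(t - 3)*(t + 4)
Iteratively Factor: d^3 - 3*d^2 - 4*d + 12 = (d - 3)*(d^2 - 4) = (d - 3)*(d + 2)*(d - 2)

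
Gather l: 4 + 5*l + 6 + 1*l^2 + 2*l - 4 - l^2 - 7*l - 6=0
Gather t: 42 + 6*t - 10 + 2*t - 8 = 8*t + 24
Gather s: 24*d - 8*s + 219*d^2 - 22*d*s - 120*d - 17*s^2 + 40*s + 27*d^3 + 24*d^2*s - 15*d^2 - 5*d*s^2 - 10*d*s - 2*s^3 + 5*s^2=27*d^3 + 204*d^2 - 96*d - 2*s^3 + s^2*(-5*d - 12) + s*(24*d^2 - 32*d + 32)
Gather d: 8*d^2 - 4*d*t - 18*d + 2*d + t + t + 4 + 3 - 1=8*d^2 + d*(-4*t - 16) + 2*t + 6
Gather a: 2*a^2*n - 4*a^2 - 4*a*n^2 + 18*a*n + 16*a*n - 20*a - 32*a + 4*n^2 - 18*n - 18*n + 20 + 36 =a^2*(2*n - 4) + a*(-4*n^2 + 34*n - 52) + 4*n^2 - 36*n + 56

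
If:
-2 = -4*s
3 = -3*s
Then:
No Solution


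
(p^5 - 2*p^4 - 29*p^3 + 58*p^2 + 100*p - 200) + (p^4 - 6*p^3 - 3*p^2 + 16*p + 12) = p^5 - p^4 - 35*p^3 + 55*p^2 + 116*p - 188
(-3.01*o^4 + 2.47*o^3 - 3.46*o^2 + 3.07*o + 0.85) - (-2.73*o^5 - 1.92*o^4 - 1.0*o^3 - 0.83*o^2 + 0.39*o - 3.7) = 2.73*o^5 - 1.09*o^4 + 3.47*o^3 - 2.63*o^2 + 2.68*o + 4.55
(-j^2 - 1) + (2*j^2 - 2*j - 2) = j^2 - 2*j - 3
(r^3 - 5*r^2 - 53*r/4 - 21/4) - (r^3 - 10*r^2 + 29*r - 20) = 5*r^2 - 169*r/4 + 59/4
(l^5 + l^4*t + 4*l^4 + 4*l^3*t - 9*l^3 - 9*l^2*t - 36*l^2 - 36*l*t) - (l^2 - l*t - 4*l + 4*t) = l^5 + l^4*t + 4*l^4 + 4*l^3*t - 9*l^3 - 9*l^2*t - 37*l^2 - 35*l*t + 4*l - 4*t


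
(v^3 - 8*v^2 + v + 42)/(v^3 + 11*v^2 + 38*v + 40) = (v^2 - 10*v + 21)/(v^2 + 9*v + 20)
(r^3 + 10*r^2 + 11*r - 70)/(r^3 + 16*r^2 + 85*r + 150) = (r^2 + 5*r - 14)/(r^2 + 11*r + 30)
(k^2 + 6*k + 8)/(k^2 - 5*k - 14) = (k + 4)/(k - 7)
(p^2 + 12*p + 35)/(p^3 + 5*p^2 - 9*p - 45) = (p + 7)/(p^2 - 9)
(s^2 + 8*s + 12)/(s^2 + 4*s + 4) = (s + 6)/(s + 2)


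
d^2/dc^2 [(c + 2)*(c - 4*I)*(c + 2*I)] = 6*c + 4 - 4*I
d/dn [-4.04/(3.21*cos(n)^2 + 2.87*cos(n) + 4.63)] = -(25.9368*cos(n) + 11.5948)*sin(n)/(3.21*cos(n)^2 + 2.87*cos(n) + 4.63)^2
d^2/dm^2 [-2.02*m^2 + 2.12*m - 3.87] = -4.04000000000000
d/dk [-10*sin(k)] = -10*cos(k)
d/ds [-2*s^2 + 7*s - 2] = 7 - 4*s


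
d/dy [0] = 0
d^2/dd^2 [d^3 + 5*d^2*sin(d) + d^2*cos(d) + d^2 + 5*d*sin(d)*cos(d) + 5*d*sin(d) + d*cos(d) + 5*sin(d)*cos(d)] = -5*d^2*sin(d) - d^2*cos(d) - 9*d*sin(d) - 10*d*sin(2*d) + 19*d*cos(d) + 6*d + 8*sin(d) + 12*cos(d) + 10*sqrt(2)*cos(2*d + pi/4) + 2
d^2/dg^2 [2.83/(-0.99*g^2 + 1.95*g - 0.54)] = (5.547366*g^2 - 10.92663*g - 2.83*(1.98*g - 1.95)*(3.96*g - 3.9) + 3.025836)/(0.99*g^2 - 1.95*g + 0.54)^3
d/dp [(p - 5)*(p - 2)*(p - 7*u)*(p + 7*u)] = 4*p^3 - 21*p^2 - 98*p*u^2 + 20*p + 343*u^2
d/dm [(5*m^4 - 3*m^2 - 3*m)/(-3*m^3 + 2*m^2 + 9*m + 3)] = (-15*m^6 + 20*m^5 + 126*m^4 + 42*m^3 - 21*m^2 - 18*m - 9)/(9*m^6 - 12*m^5 - 50*m^4 + 18*m^3 + 93*m^2 + 54*m + 9)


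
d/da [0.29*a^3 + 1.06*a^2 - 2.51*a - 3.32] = 0.87*a^2 + 2.12*a - 2.51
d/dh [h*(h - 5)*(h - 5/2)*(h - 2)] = 4*h^3 - 57*h^2/2 + 55*h - 25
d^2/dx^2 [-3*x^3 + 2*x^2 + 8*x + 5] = 4 - 18*x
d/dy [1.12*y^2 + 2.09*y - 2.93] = 2.24*y + 2.09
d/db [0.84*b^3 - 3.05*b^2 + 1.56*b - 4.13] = 2.52*b^2 - 6.1*b + 1.56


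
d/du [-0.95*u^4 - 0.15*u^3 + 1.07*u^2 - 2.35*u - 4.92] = -3.8*u^3 - 0.45*u^2 + 2.14*u - 2.35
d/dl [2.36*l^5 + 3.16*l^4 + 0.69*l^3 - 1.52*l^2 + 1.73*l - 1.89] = 11.8*l^4 + 12.64*l^3 + 2.07*l^2 - 3.04*l + 1.73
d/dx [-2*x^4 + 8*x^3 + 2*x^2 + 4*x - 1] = -8*x^3 + 24*x^2 + 4*x + 4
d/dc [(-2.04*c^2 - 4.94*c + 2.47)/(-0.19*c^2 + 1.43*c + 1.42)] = (-3.8558*c^2 - 4.855*c - 10.5469)/(0.0361*c^4 - 0.5434*c^3 + 1.5053*c^2 + 4.0612*c + 2.0164)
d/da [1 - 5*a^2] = -10*a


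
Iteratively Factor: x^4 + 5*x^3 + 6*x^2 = (x + 3)*(x^3 + 2*x^2) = x*(x + 3)*(x^2 + 2*x) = x^2*(x + 3)*(x + 2)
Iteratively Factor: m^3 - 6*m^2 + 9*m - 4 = (m - 4)*(m^2 - 2*m + 1) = (m - 4)*(m - 1)*(m - 1)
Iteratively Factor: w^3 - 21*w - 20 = (w + 1)*(w^2 - w - 20) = (w + 1)*(w + 4)*(w - 5)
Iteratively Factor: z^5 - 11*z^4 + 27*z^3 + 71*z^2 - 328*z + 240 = (z - 5)*(z^4 - 6*z^3 - 3*z^2 + 56*z - 48) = (z - 5)*(z + 3)*(z^3 - 9*z^2 + 24*z - 16) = (z - 5)*(z - 4)*(z + 3)*(z^2 - 5*z + 4) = (z - 5)*(z - 4)^2*(z + 3)*(z - 1)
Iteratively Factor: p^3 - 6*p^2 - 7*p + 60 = (p - 4)*(p^2 - 2*p - 15) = (p - 4)*(p + 3)*(p - 5)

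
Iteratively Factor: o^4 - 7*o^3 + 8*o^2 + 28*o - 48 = (o + 2)*(o^3 - 9*o^2 + 26*o - 24) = (o - 3)*(o + 2)*(o^2 - 6*o + 8) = (o - 3)*(o - 2)*(o + 2)*(o - 4)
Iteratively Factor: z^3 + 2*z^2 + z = (z + 1)*(z^2 + z) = (z + 1)^2*(z)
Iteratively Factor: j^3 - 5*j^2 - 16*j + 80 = (j + 4)*(j^2 - 9*j + 20) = (j - 5)*(j + 4)*(j - 4)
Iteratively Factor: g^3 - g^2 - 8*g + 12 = (g - 2)*(g^2 + g - 6) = (g - 2)^2*(g + 3)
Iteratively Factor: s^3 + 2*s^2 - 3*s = (s + 3)*(s^2 - s) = (s - 1)*(s + 3)*(s)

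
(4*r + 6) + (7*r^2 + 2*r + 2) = 7*r^2 + 6*r + 8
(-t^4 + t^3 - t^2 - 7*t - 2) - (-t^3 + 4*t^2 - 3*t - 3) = -t^4 + 2*t^3 - 5*t^2 - 4*t + 1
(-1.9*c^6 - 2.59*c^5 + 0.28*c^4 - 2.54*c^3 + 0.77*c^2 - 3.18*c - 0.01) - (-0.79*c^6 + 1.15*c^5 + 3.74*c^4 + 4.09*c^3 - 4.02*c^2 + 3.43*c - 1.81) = -1.11*c^6 - 3.74*c^5 - 3.46*c^4 - 6.63*c^3 + 4.79*c^2 - 6.61*c + 1.8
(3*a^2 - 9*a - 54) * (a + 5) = 3*a^3 + 6*a^2 - 99*a - 270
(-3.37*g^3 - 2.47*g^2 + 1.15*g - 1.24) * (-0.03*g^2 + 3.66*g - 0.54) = 0.1011*g^5 - 12.2601*g^4 - 7.2549*g^3 + 5.58*g^2 - 5.1594*g + 0.6696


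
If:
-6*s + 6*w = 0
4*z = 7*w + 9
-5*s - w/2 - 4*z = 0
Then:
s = -18/25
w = -18/25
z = 99/100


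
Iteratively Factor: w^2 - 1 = (w - 1)*(w + 1)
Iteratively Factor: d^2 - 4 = (d - 2)*(d + 2)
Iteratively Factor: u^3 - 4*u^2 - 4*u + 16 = (u - 4)*(u^2 - 4) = (u - 4)*(u + 2)*(u - 2)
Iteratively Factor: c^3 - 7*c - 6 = (c + 2)*(c^2 - 2*c - 3) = (c - 3)*(c + 2)*(c + 1)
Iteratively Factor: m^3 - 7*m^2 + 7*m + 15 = (m - 3)*(m^2 - 4*m - 5) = (m - 3)*(m + 1)*(m - 5)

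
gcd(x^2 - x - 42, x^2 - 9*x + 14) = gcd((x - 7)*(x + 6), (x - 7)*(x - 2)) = x - 7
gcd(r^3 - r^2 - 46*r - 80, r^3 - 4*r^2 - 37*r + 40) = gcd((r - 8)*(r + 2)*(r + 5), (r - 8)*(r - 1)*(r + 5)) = r^2 - 3*r - 40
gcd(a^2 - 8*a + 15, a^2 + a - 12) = a - 3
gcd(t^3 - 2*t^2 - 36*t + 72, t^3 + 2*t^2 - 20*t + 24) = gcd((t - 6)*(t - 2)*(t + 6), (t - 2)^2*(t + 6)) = t^2 + 4*t - 12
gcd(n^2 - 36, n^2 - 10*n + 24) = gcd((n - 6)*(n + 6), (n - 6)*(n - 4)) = n - 6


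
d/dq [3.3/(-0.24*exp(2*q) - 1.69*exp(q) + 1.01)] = (1.584*exp(q) + 5.577)*exp(q)/(0.24*exp(2*q) + 1.69*exp(q) - 1.01)^2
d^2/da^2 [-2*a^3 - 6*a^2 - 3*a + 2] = -12*a - 12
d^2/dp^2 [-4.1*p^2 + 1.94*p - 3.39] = -8.20000000000000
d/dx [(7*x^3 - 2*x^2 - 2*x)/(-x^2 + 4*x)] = (-7*x^2 + 56*x - 10)/(x^2 - 8*x + 16)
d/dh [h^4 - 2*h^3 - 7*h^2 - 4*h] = 4*h^3 - 6*h^2 - 14*h - 4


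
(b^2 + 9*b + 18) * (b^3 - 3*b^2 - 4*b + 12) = b^5 + 6*b^4 - 13*b^3 - 78*b^2 + 36*b + 216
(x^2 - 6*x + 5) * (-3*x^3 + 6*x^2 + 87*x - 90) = -3*x^5 + 24*x^4 + 36*x^3 - 582*x^2 + 975*x - 450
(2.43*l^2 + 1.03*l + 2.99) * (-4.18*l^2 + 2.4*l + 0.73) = -10.1574*l^4 + 1.5266*l^3 - 8.2523*l^2 + 7.9279*l + 2.1827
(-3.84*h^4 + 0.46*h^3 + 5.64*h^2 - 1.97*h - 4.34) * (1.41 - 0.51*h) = 1.9584*h^5 - 5.649*h^4 - 2.2278*h^3 + 8.9571*h^2 - 0.5643*h - 6.1194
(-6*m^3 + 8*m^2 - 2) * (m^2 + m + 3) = -6*m^5 + 2*m^4 - 10*m^3 + 22*m^2 - 2*m - 6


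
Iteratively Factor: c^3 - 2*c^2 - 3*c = (c)*(c^2 - 2*c - 3) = c*(c + 1)*(c - 3)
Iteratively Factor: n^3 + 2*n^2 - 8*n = (n)*(n^2 + 2*n - 8) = n*(n + 4)*(n - 2)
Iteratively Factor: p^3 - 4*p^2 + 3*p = (p - 1)*(p^2 - 3*p) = p*(p - 1)*(p - 3)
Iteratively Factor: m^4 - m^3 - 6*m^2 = (m - 3)*(m^3 + 2*m^2) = m*(m - 3)*(m^2 + 2*m) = m*(m - 3)*(m + 2)*(m)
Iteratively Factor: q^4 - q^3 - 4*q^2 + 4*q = (q - 2)*(q^3 + q^2 - 2*q) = (q - 2)*(q - 1)*(q^2 + 2*q) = q*(q - 2)*(q - 1)*(q + 2)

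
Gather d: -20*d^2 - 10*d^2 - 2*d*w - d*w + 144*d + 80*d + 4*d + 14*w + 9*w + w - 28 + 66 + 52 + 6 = -30*d^2 + d*(228 - 3*w) + 24*w + 96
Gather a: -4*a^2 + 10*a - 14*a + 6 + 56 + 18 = -4*a^2 - 4*a + 80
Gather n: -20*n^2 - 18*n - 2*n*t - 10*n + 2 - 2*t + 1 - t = -20*n^2 + n*(-2*t - 28) - 3*t + 3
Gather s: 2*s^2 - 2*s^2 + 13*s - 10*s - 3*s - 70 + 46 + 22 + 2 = 0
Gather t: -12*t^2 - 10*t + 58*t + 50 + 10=-12*t^2 + 48*t + 60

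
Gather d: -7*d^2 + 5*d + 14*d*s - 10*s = -7*d^2 + d*(14*s + 5) - 10*s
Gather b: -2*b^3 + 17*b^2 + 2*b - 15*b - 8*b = -2*b^3 + 17*b^2 - 21*b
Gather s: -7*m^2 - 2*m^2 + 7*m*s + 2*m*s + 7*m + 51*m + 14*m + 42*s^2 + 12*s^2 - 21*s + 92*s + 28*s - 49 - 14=-9*m^2 + 72*m + 54*s^2 + s*(9*m + 99) - 63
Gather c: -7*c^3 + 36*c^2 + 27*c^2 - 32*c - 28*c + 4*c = -7*c^3 + 63*c^2 - 56*c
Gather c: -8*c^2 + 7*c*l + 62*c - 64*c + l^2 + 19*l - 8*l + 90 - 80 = -8*c^2 + c*(7*l - 2) + l^2 + 11*l + 10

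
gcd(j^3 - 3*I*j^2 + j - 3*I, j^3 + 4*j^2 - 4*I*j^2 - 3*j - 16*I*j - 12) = j^2 - 4*I*j - 3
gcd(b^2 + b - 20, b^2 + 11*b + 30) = b + 5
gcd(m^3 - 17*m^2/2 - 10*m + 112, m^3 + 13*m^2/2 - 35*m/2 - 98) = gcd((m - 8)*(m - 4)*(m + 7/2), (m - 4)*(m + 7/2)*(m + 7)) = m^2 - m/2 - 14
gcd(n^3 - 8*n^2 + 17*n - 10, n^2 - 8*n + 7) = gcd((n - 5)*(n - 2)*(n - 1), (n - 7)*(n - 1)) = n - 1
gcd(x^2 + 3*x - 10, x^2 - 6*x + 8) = x - 2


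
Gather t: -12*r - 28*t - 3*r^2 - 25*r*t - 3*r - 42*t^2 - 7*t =-3*r^2 - 15*r - 42*t^2 + t*(-25*r - 35)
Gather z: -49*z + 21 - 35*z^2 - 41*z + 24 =-35*z^2 - 90*z + 45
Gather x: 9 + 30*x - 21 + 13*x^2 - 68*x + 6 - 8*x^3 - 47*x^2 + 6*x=-8*x^3 - 34*x^2 - 32*x - 6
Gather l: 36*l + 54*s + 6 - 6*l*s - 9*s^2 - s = l*(36 - 6*s) - 9*s^2 + 53*s + 6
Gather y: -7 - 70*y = -70*y - 7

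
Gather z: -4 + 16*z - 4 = 16*z - 8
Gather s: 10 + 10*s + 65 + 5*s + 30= 15*s + 105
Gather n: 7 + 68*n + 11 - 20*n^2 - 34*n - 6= -20*n^2 + 34*n + 12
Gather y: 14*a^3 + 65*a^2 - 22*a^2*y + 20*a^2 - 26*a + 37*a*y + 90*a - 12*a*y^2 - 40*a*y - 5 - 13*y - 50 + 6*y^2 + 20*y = 14*a^3 + 85*a^2 + 64*a + y^2*(6 - 12*a) + y*(-22*a^2 - 3*a + 7) - 55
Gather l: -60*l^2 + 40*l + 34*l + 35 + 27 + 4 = -60*l^2 + 74*l + 66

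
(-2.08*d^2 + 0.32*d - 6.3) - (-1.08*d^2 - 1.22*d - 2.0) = -1.0*d^2 + 1.54*d - 4.3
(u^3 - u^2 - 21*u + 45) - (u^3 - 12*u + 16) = -u^2 - 9*u + 29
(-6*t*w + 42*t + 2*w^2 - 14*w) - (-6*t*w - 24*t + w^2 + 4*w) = 66*t + w^2 - 18*w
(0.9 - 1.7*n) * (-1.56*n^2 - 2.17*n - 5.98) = 2.652*n^3 + 2.285*n^2 + 8.213*n - 5.382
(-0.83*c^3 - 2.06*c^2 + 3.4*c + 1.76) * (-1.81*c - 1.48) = 1.5023*c^4 + 4.957*c^3 - 3.1052*c^2 - 8.2176*c - 2.6048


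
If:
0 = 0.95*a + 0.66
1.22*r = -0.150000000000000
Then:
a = -0.69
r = -0.12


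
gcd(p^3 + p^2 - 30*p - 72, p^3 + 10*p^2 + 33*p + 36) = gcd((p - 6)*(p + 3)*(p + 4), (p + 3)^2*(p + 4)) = p^2 + 7*p + 12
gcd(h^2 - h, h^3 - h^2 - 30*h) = h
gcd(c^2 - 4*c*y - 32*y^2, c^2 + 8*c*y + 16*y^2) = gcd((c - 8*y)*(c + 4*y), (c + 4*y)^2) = c + 4*y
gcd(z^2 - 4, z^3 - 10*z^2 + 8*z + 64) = z + 2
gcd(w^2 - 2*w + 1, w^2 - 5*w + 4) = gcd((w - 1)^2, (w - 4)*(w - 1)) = w - 1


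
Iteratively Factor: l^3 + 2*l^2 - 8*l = (l)*(l^2 + 2*l - 8) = l*(l - 2)*(l + 4)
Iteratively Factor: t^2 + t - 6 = (t + 3)*(t - 2)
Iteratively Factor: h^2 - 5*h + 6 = (h - 2)*(h - 3)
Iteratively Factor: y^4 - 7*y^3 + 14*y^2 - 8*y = (y - 1)*(y^3 - 6*y^2 + 8*y) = y*(y - 1)*(y^2 - 6*y + 8) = y*(y - 2)*(y - 1)*(y - 4)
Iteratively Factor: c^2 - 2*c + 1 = (c - 1)*(c - 1)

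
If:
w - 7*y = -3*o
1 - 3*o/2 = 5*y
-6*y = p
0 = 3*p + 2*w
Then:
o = -1/6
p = -3/2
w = 9/4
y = 1/4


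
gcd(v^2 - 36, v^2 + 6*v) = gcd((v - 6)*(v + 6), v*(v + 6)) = v + 6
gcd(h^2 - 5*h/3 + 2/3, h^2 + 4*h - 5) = h - 1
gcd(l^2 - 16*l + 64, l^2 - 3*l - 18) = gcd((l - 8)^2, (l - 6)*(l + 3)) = 1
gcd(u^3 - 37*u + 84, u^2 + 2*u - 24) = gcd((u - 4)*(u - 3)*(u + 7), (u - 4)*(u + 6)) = u - 4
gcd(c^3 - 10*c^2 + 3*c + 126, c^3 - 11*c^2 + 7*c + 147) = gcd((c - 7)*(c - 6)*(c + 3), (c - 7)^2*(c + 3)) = c^2 - 4*c - 21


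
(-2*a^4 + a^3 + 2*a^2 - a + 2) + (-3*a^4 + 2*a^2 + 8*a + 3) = -5*a^4 + a^3 + 4*a^2 + 7*a + 5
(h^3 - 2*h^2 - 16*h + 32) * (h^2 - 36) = h^5 - 2*h^4 - 52*h^3 + 104*h^2 + 576*h - 1152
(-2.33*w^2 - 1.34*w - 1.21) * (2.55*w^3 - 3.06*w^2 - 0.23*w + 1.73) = -5.9415*w^5 + 3.7128*w^4 + 1.5508*w^3 - 0.0201*w^2 - 2.0399*w - 2.0933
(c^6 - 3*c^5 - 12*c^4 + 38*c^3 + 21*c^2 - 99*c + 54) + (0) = c^6 - 3*c^5 - 12*c^4 + 38*c^3 + 21*c^2 - 99*c + 54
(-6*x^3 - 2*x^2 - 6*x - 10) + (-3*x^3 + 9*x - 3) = -9*x^3 - 2*x^2 + 3*x - 13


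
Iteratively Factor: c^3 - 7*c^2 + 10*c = (c - 5)*(c^2 - 2*c) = (c - 5)*(c - 2)*(c)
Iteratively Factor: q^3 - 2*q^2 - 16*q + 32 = (q - 4)*(q^2 + 2*q - 8) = (q - 4)*(q - 2)*(q + 4)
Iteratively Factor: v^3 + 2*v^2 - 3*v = (v + 3)*(v^2 - v) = (v - 1)*(v + 3)*(v)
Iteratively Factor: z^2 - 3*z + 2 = (z - 1)*(z - 2)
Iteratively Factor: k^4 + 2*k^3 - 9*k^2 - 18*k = (k + 2)*(k^3 - 9*k) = (k + 2)*(k + 3)*(k^2 - 3*k) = k*(k + 2)*(k + 3)*(k - 3)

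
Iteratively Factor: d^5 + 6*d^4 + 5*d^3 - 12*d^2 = (d - 1)*(d^4 + 7*d^3 + 12*d^2) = d*(d - 1)*(d^3 + 7*d^2 + 12*d) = d*(d - 1)*(d + 4)*(d^2 + 3*d) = d^2*(d - 1)*(d + 4)*(d + 3)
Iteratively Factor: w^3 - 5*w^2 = (w - 5)*(w^2) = w*(w - 5)*(w)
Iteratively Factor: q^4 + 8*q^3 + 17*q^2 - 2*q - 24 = (q + 4)*(q^3 + 4*q^2 + q - 6) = (q + 3)*(q + 4)*(q^2 + q - 2) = (q - 1)*(q + 3)*(q + 4)*(q + 2)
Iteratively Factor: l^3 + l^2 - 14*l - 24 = (l - 4)*(l^2 + 5*l + 6) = (l - 4)*(l + 2)*(l + 3)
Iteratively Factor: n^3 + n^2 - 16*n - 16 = (n - 4)*(n^2 + 5*n + 4) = (n - 4)*(n + 4)*(n + 1)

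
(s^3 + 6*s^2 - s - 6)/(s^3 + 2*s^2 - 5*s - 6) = (s^2 + 5*s - 6)/(s^2 + s - 6)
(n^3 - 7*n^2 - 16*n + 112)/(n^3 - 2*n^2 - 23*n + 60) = (n^2 - 3*n - 28)/(n^2 + 2*n - 15)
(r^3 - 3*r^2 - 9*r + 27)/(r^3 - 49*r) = (r^3 - 3*r^2 - 9*r + 27)/(r*(r^2 - 49))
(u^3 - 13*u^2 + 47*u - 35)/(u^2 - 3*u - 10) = (u^2 - 8*u + 7)/(u + 2)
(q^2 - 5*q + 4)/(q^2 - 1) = (q - 4)/(q + 1)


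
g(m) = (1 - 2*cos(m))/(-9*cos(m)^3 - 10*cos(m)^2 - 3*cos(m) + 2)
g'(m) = (1 - 2*cos(m))*(-27*sin(m)*cos(m)^2 - 20*sin(m)*cos(m) - 3*sin(m))/(-9*cos(m)^3 - 10*cos(m)^2 - 3*cos(m) + 2)^2 + 2*sin(m)/(-9*cos(m)^3 - 10*cos(m)^2 - 3*cos(m) + 2)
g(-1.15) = -0.12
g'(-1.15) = 2.36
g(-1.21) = -0.42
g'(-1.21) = 10.18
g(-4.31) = 0.82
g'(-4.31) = 1.08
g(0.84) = 0.05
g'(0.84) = -0.07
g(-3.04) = 0.76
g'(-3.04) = 0.14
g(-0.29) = 0.05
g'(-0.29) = -0.01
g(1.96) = 0.80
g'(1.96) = 1.08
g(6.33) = 0.05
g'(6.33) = 0.00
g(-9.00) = 0.87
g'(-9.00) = 0.54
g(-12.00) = 0.05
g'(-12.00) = 0.00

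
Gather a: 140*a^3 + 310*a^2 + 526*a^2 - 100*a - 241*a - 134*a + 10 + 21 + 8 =140*a^3 + 836*a^2 - 475*a + 39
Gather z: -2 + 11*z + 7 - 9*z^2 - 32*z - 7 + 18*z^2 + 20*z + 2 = 9*z^2 - z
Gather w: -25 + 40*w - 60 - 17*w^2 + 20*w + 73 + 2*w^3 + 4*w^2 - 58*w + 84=2*w^3 - 13*w^2 + 2*w + 72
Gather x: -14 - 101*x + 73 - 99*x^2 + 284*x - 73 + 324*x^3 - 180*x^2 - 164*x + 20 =324*x^3 - 279*x^2 + 19*x + 6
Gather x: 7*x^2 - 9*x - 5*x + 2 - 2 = 7*x^2 - 14*x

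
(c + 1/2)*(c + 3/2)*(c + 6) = c^3 + 8*c^2 + 51*c/4 + 9/2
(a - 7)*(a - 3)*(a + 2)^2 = a^4 - 6*a^3 - 15*a^2 + 44*a + 84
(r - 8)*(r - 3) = r^2 - 11*r + 24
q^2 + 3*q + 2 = (q + 1)*(q + 2)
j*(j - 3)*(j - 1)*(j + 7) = j^4 + 3*j^3 - 25*j^2 + 21*j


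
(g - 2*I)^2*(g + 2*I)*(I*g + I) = I*g^4 + 2*g^3 + I*g^3 + 2*g^2 + 4*I*g^2 + 8*g + 4*I*g + 8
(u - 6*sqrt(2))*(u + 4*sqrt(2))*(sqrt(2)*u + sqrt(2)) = sqrt(2)*u^3 - 4*u^2 + sqrt(2)*u^2 - 48*sqrt(2)*u - 4*u - 48*sqrt(2)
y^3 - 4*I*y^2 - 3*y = y*(y - 3*I)*(y - I)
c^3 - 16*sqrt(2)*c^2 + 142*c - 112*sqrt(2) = (c - 8*sqrt(2))*(c - 7*sqrt(2))*(c - sqrt(2))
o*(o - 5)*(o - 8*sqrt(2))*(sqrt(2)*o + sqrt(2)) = sqrt(2)*o^4 - 16*o^3 - 4*sqrt(2)*o^3 - 5*sqrt(2)*o^2 + 64*o^2 + 80*o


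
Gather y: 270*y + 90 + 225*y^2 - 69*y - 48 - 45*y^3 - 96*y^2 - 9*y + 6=-45*y^3 + 129*y^2 + 192*y + 48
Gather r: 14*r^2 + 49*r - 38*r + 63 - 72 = 14*r^2 + 11*r - 9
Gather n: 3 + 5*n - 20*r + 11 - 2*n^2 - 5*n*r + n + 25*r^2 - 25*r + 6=-2*n^2 + n*(6 - 5*r) + 25*r^2 - 45*r + 20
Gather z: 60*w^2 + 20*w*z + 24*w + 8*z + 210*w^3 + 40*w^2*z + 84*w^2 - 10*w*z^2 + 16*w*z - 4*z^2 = 210*w^3 + 144*w^2 + 24*w + z^2*(-10*w - 4) + z*(40*w^2 + 36*w + 8)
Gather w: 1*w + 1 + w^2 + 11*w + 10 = w^2 + 12*w + 11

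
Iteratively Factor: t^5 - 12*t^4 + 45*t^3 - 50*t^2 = (t - 2)*(t^4 - 10*t^3 + 25*t^2) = t*(t - 2)*(t^3 - 10*t^2 + 25*t) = t*(t - 5)*(t - 2)*(t^2 - 5*t) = t^2*(t - 5)*(t - 2)*(t - 5)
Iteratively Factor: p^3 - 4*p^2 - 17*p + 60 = (p - 3)*(p^2 - p - 20) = (p - 5)*(p - 3)*(p + 4)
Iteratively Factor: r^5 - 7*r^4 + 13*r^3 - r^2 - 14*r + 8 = (r - 4)*(r^4 - 3*r^3 + r^2 + 3*r - 2) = (r - 4)*(r - 1)*(r^3 - 2*r^2 - r + 2) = (r - 4)*(r - 1)*(r + 1)*(r^2 - 3*r + 2) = (r - 4)*(r - 2)*(r - 1)*(r + 1)*(r - 1)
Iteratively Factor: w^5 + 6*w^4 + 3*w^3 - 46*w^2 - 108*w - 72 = (w + 3)*(w^4 + 3*w^3 - 6*w^2 - 28*w - 24) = (w - 3)*(w + 3)*(w^3 + 6*w^2 + 12*w + 8) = (w - 3)*(w + 2)*(w + 3)*(w^2 + 4*w + 4) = (w - 3)*(w + 2)^2*(w + 3)*(w + 2)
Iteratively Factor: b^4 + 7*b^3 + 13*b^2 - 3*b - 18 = (b + 3)*(b^3 + 4*b^2 + b - 6) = (b + 2)*(b + 3)*(b^2 + 2*b - 3) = (b - 1)*(b + 2)*(b + 3)*(b + 3)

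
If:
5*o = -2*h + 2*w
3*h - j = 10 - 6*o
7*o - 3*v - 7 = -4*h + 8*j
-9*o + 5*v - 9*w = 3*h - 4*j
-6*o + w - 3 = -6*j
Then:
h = 196/33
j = -18/13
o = -658/429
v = 815/143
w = 301/143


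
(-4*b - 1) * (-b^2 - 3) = 4*b^3 + b^2 + 12*b + 3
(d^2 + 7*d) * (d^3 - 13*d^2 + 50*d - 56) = d^5 - 6*d^4 - 41*d^3 + 294*d^2 - 392*d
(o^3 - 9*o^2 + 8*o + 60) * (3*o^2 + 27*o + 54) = 3*o^5 - 165*o^3 - 90*o^2 + 2052*o + 3240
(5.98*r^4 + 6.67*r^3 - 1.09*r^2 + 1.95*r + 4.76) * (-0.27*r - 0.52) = -1.6146*r^5 - 4.9105*r^4 - 3.1741*r^3 + 0.0403000000000001*r^2 - 2.2992*r - 2.4752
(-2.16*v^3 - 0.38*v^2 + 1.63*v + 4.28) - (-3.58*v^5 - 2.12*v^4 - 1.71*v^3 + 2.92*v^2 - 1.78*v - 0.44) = 3.58*v^5 + 2.12*v^4 - 0.45*v^3 - 3.3*v^2 + 3.41*v + 4.72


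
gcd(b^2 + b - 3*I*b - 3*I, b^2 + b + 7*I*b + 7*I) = b + 1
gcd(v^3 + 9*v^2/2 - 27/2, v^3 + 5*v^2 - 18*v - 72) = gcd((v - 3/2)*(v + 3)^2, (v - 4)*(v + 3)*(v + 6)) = v + 3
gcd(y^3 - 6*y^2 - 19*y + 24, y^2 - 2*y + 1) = y - 1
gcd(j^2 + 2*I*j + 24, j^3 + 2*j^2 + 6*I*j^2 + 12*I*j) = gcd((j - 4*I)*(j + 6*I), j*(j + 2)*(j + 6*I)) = j + 6*I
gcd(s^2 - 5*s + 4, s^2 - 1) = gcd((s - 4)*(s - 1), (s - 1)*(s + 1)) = s - 1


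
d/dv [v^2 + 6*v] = 2*v + 6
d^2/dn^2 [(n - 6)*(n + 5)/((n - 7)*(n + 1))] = 2*(5*n^3 - 69*n^2 + 519*n - 1199)/(n^6 - 18*n^5 + 87*n^4 + 36*n^3 - 609*n^2 - 882*n - 343)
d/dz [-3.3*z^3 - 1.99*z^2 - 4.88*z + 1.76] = -9.9*z^2 - 3.98*z - 4.88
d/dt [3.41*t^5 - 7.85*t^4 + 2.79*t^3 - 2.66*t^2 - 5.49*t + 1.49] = 17.05*t^4 - 31.4*t^3 + 8.37*t^2 - 5.32*t - 5.49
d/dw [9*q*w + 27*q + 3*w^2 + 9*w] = 9*q + 6*w + 9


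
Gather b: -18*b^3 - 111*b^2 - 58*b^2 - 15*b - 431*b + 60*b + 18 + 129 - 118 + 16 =-18*b^3 - 169*b^2 - 386*b + 45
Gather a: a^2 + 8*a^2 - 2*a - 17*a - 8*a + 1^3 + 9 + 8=9*a^2 - 27*a + 18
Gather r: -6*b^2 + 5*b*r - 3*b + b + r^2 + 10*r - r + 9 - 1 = -6*b^2 - 2*b + r^2 + r*(5*b + 9) + 8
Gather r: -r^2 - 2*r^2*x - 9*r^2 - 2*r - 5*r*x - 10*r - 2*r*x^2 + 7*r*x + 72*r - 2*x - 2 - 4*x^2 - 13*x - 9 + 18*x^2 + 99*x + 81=r^2*(-2*x - 10) + r*(-2*x^2 + 2*x + 60) + 14*x^2 + 84*x + 70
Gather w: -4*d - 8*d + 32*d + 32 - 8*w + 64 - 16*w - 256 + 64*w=20*d + 40*w - 160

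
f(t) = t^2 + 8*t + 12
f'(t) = 2*t + 8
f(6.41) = 104.37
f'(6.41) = 20.82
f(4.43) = 67.06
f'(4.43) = 16.86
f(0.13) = 13.06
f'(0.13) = 8.26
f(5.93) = 94.60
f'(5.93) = 19.86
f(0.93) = 20.30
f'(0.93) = 9.86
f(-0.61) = 7.49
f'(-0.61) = 6.78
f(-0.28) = 9.84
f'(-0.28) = 7.44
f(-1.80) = 0.84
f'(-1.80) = 4.40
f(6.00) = 96.00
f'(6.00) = 20.00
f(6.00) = 96.00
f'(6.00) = 20.00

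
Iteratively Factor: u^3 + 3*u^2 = (u)*(u^2 + 3*u) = u*(u + 3)*(u)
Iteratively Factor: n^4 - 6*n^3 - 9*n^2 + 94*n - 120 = (n - 3)*(n^3 - 3*n^2 - 18*n + 40) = (n - 3)*(n - 2)*(n^2 - n - 20) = (n - 5)*(n - 3)*(n - 2)*(n + 4)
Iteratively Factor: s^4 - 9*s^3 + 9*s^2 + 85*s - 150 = (s - 5)*(s^3 - 4*s^2 - 11*s + 30) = (s - 5)*(s - 2)*(s^2 - 2*s - 15) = (s - 5)*(s - 2)*(s + 3)*(s - 5)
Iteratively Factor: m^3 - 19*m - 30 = (m - 5)*(m^2 + 5*m + 6) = (m - 5)*(m + 2)*(m + 3)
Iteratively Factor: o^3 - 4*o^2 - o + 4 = (o - 4)*(o^2 - 1) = (o - 4)*(o + 1)*(o - 1)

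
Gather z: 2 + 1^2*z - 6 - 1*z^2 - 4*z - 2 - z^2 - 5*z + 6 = -2*z^2 - 8*z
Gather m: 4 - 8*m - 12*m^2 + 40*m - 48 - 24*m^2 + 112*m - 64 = -36*m^2 + 144*m - 108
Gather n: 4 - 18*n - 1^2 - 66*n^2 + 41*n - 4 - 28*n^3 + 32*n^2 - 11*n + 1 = -28*n^3 - 34*n^2 + 12*n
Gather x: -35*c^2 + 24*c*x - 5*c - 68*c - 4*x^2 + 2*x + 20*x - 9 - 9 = -35*c^2 - 73*c - 4*x^2 + x*(24*c + 22) - 18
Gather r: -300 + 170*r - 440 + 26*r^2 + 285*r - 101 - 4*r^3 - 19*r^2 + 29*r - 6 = -4*r^3 + 7*r^2 + 484*r - 847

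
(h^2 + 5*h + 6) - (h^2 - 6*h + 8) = 11*h - 2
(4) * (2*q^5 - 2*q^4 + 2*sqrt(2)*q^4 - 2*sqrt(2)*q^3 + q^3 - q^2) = 8*q^5 - 8*q^4 + 8*sqrt(2)*q^4 - 8*sqrt(2)*q^3 + 4*q^3 - 4*q^2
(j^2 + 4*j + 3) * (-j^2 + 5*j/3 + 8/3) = -j^4 - 7*j^3/3 + 19*j^2/3 + 47*j/3 + 8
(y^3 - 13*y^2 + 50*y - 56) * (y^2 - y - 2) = y^5 - 14*y^4 + 61*y^3 - 80*y^2 - 44*y + 112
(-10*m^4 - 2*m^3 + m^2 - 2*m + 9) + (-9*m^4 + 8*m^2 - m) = -19*m^4 - 2*m^3 + 9*m^2 - 3*m + 9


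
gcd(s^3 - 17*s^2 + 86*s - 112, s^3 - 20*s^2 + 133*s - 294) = s - 7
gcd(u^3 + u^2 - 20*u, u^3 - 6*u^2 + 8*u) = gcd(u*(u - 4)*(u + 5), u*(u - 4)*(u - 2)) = u^2 - 4*u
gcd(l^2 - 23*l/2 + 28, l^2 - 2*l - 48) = l - 8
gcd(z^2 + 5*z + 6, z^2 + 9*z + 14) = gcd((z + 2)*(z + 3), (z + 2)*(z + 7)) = z + 2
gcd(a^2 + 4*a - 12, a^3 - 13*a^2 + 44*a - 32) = 1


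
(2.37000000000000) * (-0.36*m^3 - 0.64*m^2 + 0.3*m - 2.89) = -0.8532*m^3 - 1.5168*m^2 + 0.711*m - 6.8493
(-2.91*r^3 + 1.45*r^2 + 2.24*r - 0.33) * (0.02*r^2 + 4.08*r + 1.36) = -0.0582*r^5 - 11.8438*r^4 + 2.0032*r^3 + 11.1046*r^2 + 1.7*r - 0.4488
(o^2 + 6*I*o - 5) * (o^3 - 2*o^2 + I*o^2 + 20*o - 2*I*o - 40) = o^5 - 2*o^4 + 7*I*o^4 + 9*o^3 - 14*I*o^3 - 18*o^2 + 115*I*o^2 - 100*o - 230*I*o + 200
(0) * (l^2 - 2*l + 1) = 0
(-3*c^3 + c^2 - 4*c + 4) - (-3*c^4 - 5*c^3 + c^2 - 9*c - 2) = 3*c^4 + 2*c^3 + 5*c + 6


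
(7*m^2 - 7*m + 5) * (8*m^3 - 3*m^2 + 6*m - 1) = 56*m^5 - 77*m^4 + 103*m^3 - 64*m^2 + 37*m - 5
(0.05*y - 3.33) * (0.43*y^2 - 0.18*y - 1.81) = 0.0215*y^3 - 1.4409*y^2 + 0.5089*y + 6.0273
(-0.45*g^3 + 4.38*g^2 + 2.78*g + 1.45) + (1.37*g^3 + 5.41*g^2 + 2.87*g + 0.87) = 0.92*g^3 + 9.79*g^2 + 5.65*g + 2.32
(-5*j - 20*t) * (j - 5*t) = -5*j^2 + 5*j*t + 100*t^2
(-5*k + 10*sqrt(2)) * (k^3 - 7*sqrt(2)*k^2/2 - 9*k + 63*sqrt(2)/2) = -5*k^4 + 55*sqrt(2)*k^3/2 - 25*k^2 - 495*sqrt(2)*k/2 + 630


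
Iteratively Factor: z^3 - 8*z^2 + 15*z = (z)*(z^2 - 8*z + 15) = z*(z - 3)*(z - 5)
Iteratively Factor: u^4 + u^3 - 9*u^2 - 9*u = (u + 1)*(u^3 - 9*u) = (u + 1)*(u + 3)*(u^2 - 3*u) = u*(u + 1)*(u + 3)*(u - 3)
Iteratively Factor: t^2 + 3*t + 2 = (t + 2)*(t + 1)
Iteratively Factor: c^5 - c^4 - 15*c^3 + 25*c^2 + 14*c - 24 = (c + 4)*(c^4 - 5*c^3 + 5*c^2 + 5*c - 6) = (c - 1)*(c + 4)*(c^3 - 4*c^2 + c + 6) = (c - 3)*(c - 1)*(c + 4)*(c^2 - c - 2) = (c - 3)*(c - 2)*(c - 1)*(c + 4)*(c + 1)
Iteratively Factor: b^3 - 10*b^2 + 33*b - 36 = (b - 4)*(b^2 - 6*b + 9) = (b - 4)*(b - 3)*(b - 3)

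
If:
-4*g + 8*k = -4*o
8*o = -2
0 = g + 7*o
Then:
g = 7/4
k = 1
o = -1/4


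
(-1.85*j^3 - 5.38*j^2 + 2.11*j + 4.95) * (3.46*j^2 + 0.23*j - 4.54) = -6.401*j^5 - 19.0403*j^4 + 14.4622*j^3 + 42.0375*j^2 - 8.4409*j - 22.473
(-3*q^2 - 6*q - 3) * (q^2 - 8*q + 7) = -3*q^4 + 18*q^3 + 24*q^2 - 18*q - 21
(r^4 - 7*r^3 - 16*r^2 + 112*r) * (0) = 0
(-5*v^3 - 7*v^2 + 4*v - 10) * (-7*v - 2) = 35*v^4 + 59*v^3 - 14*v^2 + 62*v + 20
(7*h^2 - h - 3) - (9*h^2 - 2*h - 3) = -2*h^2 + h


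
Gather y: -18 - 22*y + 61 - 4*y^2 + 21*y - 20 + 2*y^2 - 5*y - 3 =-2*y^2 - 6*y + 20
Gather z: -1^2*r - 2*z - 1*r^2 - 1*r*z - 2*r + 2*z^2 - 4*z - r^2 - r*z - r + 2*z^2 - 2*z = -2*r^2 - 4*r + 4*z^2 + z*(-2*r - 8)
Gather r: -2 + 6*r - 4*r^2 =-4*r^2 + 6*r - 2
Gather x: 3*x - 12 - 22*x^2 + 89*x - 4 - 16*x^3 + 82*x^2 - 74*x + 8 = -16*x^3 + 60*x^2 + 18*x - 8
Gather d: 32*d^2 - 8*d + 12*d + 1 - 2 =32*d^2 + 4*d - 1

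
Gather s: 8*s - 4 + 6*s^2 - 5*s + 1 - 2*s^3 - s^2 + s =-2*s^3 + 5*s^2 + 4*s - 3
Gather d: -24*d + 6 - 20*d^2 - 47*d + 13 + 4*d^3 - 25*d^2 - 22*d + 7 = 4*d^3 - 45*d^2 - 93*d + 26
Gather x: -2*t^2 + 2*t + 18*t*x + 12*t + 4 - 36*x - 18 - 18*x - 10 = -2*t^2 + 14*t + x*(18*t - 54) - 24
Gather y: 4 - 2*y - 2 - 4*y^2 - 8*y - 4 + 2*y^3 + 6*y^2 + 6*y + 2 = 2*y^3 + 2*y^2 - 4*y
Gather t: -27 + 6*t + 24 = 6*t - 3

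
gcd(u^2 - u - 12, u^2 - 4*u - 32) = 1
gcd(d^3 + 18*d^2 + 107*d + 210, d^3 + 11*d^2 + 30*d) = d^2 + 11*d + 30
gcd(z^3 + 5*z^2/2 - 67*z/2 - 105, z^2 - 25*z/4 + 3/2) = z - 6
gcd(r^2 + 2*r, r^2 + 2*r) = r^2 + 2*r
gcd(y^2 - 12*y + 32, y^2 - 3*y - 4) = y - 4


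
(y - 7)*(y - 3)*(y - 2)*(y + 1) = y^4 - 11*y^3 + 29*y^2 - y - 42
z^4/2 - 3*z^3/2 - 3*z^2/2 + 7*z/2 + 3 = (z/2 + 1/2)*(z - 3)*(z - 2)*(z + 1)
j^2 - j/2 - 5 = (j - 5/2)*(j + 2)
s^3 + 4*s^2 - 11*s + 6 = (s - 1)^2*(s + 6)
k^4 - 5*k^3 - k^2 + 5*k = k*(k - 5)*(k - 1)*(k + 1)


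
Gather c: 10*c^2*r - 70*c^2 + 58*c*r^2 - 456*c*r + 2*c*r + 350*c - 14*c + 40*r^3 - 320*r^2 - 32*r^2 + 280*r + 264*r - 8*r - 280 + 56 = c^2*(10*r - 70) + c*(58*r^2 - 454*r + 336) + 40*r^3 - 352*r^2 + 536*r - 224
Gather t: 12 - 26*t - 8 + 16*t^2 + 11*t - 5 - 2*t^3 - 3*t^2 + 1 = -2*t^3 + 13*t^2 - 15*t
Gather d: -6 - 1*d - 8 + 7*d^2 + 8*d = 7*d^2 + 7*d - 14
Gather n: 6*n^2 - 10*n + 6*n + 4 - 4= 6*n^2 - 4*n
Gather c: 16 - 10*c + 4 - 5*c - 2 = 18 - 15*c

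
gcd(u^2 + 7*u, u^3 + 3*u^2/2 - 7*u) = u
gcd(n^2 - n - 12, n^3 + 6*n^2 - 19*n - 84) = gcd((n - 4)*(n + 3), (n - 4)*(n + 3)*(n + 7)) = n^2 - n - 12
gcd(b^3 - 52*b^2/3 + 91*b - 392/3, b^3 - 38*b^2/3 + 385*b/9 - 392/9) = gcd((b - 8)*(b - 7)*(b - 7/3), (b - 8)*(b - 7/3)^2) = b^2 - 31*b/3 + 56/3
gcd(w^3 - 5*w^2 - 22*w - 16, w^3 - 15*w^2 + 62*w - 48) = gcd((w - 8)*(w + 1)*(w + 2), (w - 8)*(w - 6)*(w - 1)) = w - 8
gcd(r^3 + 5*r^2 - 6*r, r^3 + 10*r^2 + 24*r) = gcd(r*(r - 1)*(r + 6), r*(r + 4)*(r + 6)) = r^2 + 6*r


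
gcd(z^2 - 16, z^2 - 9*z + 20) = z - 4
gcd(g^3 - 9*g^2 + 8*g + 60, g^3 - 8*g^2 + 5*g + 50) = g^2 - 3*g - 10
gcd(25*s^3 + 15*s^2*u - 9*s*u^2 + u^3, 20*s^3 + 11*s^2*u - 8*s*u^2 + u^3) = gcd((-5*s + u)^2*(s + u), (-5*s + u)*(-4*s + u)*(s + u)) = 5*s^2 + 4*s*u - u^2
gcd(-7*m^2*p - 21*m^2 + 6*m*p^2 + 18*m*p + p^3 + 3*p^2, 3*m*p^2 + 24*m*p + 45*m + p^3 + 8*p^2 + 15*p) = p + 3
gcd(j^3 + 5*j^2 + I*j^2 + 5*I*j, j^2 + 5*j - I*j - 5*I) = j + 5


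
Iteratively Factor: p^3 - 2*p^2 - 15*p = (p + 3)*(p^2 - 5*p) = p*(p + 3)*(p - 5)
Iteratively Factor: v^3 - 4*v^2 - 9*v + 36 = (v + 3)*(v^2 - 7*v + 12) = (v - 3)*(v + 3)*(v - 4)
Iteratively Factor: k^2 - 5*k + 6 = (k - 2)*(k - 3)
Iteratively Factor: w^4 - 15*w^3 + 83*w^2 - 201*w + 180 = (w - 4)*(w^3 - 11*w^2 + 39*w - 45) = (w - 5)*(w - 4)*(w^2 - 6*w + 9) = (w - 5)*(w - 4)*(w - 3)*(w - 3)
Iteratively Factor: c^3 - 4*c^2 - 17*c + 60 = (c - 3)*(c^2 - c - 20) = (c - 5)*(c - 3)*(c + 4)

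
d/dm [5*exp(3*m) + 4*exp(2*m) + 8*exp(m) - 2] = (15*exp(2*m) + 8*exp(m) + 8)*exp(m)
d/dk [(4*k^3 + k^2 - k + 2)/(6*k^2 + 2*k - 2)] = (12*k^4 + 8*k^3 - 8*k^2 - 14*k - 1)/(2*(9*k^4 + 6*k^3 - 5*k^2 - 2*k + 1))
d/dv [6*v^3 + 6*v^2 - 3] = 6*v*(3*v + 2)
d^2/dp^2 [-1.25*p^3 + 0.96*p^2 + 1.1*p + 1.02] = 1.92 - 7.5*p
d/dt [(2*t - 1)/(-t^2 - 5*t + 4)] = (2*t^2 - 2*t + 3)/(t^4 + 10*t^3 + 17*t^2 - 40*t + 16)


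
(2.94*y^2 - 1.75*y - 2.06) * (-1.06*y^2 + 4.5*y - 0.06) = -3.1164*y^4 + 15.085*y^3 - 5.8678*y^2 - 9.165*y + 0.1236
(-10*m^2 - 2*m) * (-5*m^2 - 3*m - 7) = 50*m^4 + 40*m^3 + 76*m^2 + 14*m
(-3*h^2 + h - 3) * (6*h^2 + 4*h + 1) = -18*h^4 - 6*h^3 - 17*h^2 - 11*h - 3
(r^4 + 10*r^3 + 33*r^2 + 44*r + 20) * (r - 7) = r^5 + 3*r^4 - 37*r^3 - 187*r^2 - 288*r - 140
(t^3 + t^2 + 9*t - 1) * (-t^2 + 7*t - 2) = -t^5 + 6*t^4 - 4*t^3 + 62*t^2 - 25*t + 2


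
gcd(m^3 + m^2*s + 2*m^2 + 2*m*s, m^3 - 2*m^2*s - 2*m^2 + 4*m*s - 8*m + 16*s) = m + 2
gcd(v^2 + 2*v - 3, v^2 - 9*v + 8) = v - 1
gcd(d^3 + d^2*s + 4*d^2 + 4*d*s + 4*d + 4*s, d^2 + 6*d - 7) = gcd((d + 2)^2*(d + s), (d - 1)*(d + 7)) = 1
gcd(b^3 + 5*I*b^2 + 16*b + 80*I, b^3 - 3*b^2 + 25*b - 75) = b + 5*I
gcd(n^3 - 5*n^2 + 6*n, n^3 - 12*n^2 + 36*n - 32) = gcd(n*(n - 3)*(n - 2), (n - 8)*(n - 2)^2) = n - 2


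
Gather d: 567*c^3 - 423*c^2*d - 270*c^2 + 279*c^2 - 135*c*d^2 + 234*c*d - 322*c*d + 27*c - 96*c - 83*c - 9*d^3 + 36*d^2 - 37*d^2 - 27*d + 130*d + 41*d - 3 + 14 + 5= 567*c^3 + 9*c^2 - 152*c - 9*d^3 + d^2*(-135*c - 1) + d*(-423*c^2 - 88*c + 144) + 16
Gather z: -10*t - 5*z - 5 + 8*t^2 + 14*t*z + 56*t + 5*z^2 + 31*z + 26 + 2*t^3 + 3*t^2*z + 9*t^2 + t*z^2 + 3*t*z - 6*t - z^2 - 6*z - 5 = 2*t^3 + 17*t^2 + 40*t + z^2*(t + 4) + z*(3*t^2 + 17*t + 20) + 16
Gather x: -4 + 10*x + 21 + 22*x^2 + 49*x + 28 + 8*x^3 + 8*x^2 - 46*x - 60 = 8*x^3 + 30*x^2 + 13*x - 15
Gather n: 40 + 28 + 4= 72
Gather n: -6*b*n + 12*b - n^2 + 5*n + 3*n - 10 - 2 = 12*b - n^2 + n*(8 - 6*b) - 12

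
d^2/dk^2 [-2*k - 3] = 0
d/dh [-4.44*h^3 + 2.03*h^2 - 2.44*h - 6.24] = -13.32*h^2 + 4.06*h - 2.44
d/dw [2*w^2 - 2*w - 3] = 4*w - 2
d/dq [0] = 0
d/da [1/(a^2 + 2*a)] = 2*(-a - 1)/(a^2*(a + 2)^2)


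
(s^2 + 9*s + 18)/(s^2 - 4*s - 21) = (s + 6)/(s - 7)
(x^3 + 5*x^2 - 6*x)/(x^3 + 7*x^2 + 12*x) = (x^2 + 5*x - 6)/(x^2 + 7*x + 12)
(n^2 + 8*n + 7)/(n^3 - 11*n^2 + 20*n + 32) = (n + 7)/(n^2 - 12*n + 32)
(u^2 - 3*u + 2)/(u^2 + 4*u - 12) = (u - 1)/(u + 6)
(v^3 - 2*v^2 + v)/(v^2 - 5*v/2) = 2*(v^2 - 2*v + 1)/(2*v - 5)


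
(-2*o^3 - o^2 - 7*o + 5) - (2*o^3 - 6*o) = -4*o^3 - o^2 - o + 5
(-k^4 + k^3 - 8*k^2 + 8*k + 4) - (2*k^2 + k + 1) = -k^4 + k^3 - 10*k^2 + 7*k + 3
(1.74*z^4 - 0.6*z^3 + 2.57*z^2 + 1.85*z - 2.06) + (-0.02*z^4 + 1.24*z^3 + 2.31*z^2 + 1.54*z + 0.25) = 1.72*z^4 + 0.64*z^3 + 4.88*z^2 + 3.39*z - 1.81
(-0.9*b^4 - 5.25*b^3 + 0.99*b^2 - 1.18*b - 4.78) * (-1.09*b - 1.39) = 0.981*b^5 + 6.9735*b^4 + 6.2184*b^3 - 0.0898999999999999*b^2 + 6.8504*b + 6.6442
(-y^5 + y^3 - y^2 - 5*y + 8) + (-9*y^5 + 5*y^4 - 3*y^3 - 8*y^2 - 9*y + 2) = -10*y^5 + 5*y^4 - 2*y^3 - 9*y^2 - 14*y + 10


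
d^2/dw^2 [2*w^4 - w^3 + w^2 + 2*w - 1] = 24*w^2 - 6*w + 2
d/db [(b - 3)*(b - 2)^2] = (b - 2)*(3*b - 8)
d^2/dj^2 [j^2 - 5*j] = 2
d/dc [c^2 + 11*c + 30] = 2*c + 11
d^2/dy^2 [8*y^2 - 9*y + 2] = 16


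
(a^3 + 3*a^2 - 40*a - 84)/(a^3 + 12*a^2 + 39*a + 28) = (a^2 - 4*a - 12)/(a^2 + 5*a + 4)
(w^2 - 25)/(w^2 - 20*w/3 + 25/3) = 3*(w + 5)/(3*w - 5)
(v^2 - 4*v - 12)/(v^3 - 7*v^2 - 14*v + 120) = (v + 2)/(v^2 - v - 20)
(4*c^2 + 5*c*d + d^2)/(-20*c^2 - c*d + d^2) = (-c - d)/(5*c - d)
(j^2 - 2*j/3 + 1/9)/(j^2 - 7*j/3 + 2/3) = (j - 1/3)/(j - 2)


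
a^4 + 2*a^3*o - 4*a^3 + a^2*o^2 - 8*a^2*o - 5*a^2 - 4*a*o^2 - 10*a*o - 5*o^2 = (a - 5)*(a + 1)*(a + o)^2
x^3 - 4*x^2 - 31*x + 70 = (x - 7)*(x - 2)*(x + 5)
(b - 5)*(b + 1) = b^2 - 4*b - 5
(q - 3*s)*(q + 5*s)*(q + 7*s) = q^3 + 9*q^2*s - q*s^2 - 105*s^3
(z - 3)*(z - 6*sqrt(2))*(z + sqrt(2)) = z^3 - 5*sqrt(2)*z^2 - 3*z^2 - 12*z + 15*sqrt(2)*z + 36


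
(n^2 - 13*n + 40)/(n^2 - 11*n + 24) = (n - 5)/(n - 3)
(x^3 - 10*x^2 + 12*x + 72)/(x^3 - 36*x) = (x^2 - 4*x - 12)/(x*(x + 6))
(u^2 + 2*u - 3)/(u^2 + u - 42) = (u^2 + 2*u - 3)/(u^2 + u - 42)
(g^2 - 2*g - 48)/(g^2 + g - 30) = (g - 8)/(g - 5)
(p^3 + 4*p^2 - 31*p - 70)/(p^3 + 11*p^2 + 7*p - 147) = (p^2 - 3*p - 10)/(p^2 + 4*p - 21)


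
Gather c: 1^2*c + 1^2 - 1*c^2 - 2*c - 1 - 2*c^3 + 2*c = -2*c^3 - c^2 + c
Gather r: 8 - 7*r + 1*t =-7*r + t + 8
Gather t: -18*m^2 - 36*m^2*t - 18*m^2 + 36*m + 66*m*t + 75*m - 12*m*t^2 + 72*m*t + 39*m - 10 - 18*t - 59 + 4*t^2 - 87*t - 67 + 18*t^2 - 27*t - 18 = -36*m^2 + 150*m + t^2*(22 - 12*m) + t*(-36*m^2 + 138*m - 132) - 154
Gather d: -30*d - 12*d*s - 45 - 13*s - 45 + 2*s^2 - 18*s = d*(-12*s - 30) + 2*s^2 - 31*s - 90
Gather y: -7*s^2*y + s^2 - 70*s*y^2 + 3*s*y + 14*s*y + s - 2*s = s^2 - 70*s*y^2 - s + y*(-7*s^2 + 17*s)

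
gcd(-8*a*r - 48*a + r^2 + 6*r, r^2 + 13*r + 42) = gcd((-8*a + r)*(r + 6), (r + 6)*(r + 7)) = r + 6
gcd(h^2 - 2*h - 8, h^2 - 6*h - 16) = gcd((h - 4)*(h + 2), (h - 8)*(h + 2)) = h + 2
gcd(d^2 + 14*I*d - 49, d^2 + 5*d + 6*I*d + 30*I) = 1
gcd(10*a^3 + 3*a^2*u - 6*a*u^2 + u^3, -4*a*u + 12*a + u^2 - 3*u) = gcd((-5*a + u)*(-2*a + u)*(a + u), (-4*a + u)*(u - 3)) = 1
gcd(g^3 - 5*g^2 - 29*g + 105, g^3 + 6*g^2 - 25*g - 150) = g + 5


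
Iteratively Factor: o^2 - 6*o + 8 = (o - 2)*(o - 4)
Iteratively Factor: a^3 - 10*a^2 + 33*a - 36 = (a - 3)*(a^2 - 7*a + 12) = (a - 4)*(a - 3)*(a - 3)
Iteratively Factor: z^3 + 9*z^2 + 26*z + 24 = (z + 3)*(z^2 + 6*z + 8) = (z + 3)*(z + 4)*(z + 2)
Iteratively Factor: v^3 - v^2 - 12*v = (v + 3)*(v^2 - 4*v) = v*(v + 3)*(v - 4)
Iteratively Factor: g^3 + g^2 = (g)*(g^2 + g) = g*(g + 1)*(g)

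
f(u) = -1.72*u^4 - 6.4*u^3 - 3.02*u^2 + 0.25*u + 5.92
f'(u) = -6.88*u^3 - 19.2*u^2 - 6.04*u + 0.25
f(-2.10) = 17.90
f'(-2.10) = -8.02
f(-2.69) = 17.91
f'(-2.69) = 11.48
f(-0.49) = 5.73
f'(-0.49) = -0.59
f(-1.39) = 10.50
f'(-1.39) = -9.97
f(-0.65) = 5.93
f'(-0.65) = -2.05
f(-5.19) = -429.97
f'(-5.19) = 476.24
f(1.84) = -63.43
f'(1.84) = -118.73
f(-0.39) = 5.70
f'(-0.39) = 0.09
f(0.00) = 5.92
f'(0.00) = 0.25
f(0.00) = 5.92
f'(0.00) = 0.25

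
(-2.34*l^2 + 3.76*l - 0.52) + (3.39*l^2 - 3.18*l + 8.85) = 1.05*l^2 + 0.58*l + 8.33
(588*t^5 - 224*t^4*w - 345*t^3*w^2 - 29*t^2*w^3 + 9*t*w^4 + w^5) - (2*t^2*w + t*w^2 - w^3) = 588*t^5 - 224*t^4*w - 345*t^3*w^2 - 29*t^2*w^3 - 2*t^2*w + 9*t*w^4 - t*w^2 + w^5 + w^3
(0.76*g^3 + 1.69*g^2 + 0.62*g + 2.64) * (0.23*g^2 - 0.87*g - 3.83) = 0.1748*g^5 - 0.2725*g^4 - 4.2385*g^3 - 6.4049*g^2 - 4.6714*g - 10.1112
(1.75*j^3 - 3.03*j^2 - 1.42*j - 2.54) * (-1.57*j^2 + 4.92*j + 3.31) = -2.7475*j^5 + 13.3671*j^4 - 6.8857*j^3 - 13.0279*j^2 - 17.197*j - 8.4074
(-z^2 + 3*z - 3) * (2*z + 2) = -2*z^3 + 4*z^2 - 6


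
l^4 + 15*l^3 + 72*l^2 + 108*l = l*(l + 3)*(l + 6)^2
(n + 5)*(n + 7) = n^2 + 12*n + 35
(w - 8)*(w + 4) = w^2 - 4*w - 32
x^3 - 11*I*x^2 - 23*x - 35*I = (x - 7*I)*(x - 5*I)*(x + I)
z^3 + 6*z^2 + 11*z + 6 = (z + 1)*(z + 2)*(z + 3)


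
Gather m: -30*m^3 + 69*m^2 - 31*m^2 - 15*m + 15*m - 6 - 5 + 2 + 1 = -30*m^3 + 38*m^2 - 8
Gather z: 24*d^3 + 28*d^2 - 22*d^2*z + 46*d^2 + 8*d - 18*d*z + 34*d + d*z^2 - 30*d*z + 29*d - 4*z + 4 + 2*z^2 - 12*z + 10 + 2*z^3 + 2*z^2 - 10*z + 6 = 24*d^3 + 74*d^2 + 71*d + 2*z^3 + z^2*(d + 4) + z*(-22*d^2 - 48*d - 26) + 20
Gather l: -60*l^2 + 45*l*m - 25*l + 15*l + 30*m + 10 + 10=-60*l^2 + l*(45*m - 10) + 30*m + 20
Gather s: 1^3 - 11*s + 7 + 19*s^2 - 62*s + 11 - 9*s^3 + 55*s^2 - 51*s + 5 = -9*s^3 + 74*s^2 - 124*s + 24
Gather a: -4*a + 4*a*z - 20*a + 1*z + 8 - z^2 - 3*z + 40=a*(4*z - 24) - z^2 - 2*z + 48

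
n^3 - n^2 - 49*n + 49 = (n - 7)*(n - 1)*(n + 7)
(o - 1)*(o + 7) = o^2 + 6*o - 7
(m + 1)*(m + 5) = m^2 + 6*m + 5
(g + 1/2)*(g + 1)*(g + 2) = g^3 + 7*g^2/2 + 7*g/2 + 1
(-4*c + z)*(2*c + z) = -8*c^2 - 2*c*z + z^2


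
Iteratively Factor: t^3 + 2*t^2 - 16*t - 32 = (t + 4)*(t^2 - 2*t - 8) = (t + 2)*(t + 4)*(t - 4)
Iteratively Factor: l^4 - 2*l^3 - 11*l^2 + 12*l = (l + 3)*(l^3 - 5*l^2 + 4*l) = (l - 4)*(l + 3)*(l^2 - l) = (l - 4)*(l - 1)*(l + 3)*(l)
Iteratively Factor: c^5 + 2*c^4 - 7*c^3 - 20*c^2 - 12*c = (c + 2)*(c^4 - 7*c^2 - 6*c) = (c + 1)*(c + 2)*(c^3 - c^2 - 6*c) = (c + 1)*(c + 2)^2*(c^2 - 3*c) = c*(c + 1)*(c + 2)^2*(c - 3)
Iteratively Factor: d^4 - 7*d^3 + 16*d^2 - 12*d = (d)*(d^3 - 7*d^2 + 16*d - 12) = d*(d - 2)*(d^2 - 5*d + 6) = d*(d - 3)*(d - 2)*(d - 2)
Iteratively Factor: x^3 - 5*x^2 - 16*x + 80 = (x - 5)*(x^2 - 16) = (x - 5)*(x + 4)*(x - 4)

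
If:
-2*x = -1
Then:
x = 1/2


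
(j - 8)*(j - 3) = j^2 - 11*j + 24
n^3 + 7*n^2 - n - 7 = (n - 1)*(n + 1)*(n + 7)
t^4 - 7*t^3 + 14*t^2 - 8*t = t*(t - 4)*(t - 2)*(t - 1)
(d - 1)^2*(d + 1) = d^3 - d^2 - d + 1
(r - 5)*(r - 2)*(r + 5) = r^3 - 2*r^2 - 25*r + 50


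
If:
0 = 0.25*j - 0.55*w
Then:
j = 2.2*w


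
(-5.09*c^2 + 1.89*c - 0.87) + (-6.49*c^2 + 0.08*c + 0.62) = -11.58*c^2 + 1.97*c - 0.25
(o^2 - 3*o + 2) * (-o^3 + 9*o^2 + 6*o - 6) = -o^5 + 12*o^4 - 23*o^3 - 6*o^2 + 30*o - 12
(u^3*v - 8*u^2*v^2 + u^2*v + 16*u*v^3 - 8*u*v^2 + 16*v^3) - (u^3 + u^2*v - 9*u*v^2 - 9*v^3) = u^3*v - u^3 - 8*u^2*v^2 + 16*u*v^3 + u*v^2 + 25*v^3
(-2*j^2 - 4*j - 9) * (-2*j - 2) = 4*j^3 + 12*j^2 + 26*j + 18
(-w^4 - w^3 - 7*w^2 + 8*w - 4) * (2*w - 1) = -2*w^5 - w^4 - 13*w^3 + 23*w^2 - 16*w + 4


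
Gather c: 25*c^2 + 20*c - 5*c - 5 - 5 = 25*c^2 + 15*c - 10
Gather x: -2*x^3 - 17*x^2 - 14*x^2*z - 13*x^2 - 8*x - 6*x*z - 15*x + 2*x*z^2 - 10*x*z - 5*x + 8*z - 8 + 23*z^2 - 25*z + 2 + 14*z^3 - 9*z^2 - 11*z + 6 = -2*x^3 + x^2*(-14*z - 30) + x*(2*z^2 - 16*z - 28) + 14*z^3 + 14*z^2 - 28*z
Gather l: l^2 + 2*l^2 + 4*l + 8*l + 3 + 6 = 3*l^2 + 12*l + 9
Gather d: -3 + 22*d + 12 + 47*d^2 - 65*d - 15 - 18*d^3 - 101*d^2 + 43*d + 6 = -18*d^3 - 54*d^2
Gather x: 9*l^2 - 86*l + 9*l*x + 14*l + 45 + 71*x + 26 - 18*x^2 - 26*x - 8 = 9*l^2 - 72*l - 18*x^2 + x*(9*l + 45) + 63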